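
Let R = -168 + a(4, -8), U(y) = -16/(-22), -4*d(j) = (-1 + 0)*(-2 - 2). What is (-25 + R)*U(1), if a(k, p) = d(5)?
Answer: -1552/11 ≈ -141.09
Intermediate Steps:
d(j) = -1 (d(j) = -(-1 + 0)*(-2 - 2)/4 = -(-1)*(-4)/4 = -¼*4 = -1)
a(k, p) = -1
U(y) = 8/11 (U(y) = -16*(-1/22) = 8/11)
R = -169 (R = -168 - 1 = -169)
(-25 + R)*U(1) = (-25 - 169)*(8/11) = -194*8/11 = -1552/11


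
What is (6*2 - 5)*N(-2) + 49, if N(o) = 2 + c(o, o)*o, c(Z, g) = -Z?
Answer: 35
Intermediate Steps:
N(o) = 2 - o² (N(o) = 2 + (-o)*o = 2 - o²)
(6*2 - 5)*N(-2) + 49 = (6*2 - 5)*(2 - 1*(-2)²) + 49 = (12 - 5)*(2 - 1*4) + 49 = 7*(2 - 4) + 49 = 7*(-2) + 49 = -14 + 49 = 35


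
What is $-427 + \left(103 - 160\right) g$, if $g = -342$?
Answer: $19067$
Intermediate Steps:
$-427 + \left(103 - 160\right) g = -427 + \left(103 - 160\right) \left(-342\right) = -427 - -19494 = -427 + 19494 = 19067$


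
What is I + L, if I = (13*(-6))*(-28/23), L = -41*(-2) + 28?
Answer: 4714/23 ≈ 204.96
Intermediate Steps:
L = 110 (L = 82 + 28 = 110)
I = 2184/23 (I = -(-2184)/23 = -78*(-28/23) = 2184/23 ≈ 94.957)
I + L = 2184/23 + 110 = 4714/23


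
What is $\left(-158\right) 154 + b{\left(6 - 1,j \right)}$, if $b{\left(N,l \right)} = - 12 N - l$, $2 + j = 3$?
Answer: $-24393$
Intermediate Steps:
$j = 1$ ($j = -2 + 3 = 1$)
$b{\left(N,l \right)} = - l - 12 N$
$\left(-158\right) 154 + b{\left(6 - 1,j \right)} = \left(-158\right) 154 - \left(1 + 12 \left(6 - 1\right)\right) = -24332 - 61 = -24393$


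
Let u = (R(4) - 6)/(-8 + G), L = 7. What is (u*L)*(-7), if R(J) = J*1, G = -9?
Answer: -98/17 ≈ -5.7647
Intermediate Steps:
R(J) = J
u = 2/17 (u = (4 - 6)/(-8 - 9) = -2/(-17) = -2*(-1/17) = 2/17 ≈ 0.11765)
(u*L)*(-7) = ((2/17)*7)*(-7) = (14/17)*(-7) = -98/17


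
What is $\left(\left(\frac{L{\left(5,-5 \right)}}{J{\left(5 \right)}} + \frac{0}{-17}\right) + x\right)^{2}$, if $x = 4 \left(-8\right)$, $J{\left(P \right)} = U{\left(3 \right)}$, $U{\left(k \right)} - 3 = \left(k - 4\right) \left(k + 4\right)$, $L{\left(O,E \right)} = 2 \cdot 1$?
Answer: $\frac{4225}{4} \approx 1056.3$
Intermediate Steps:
$L{\left(O,E \right)} = 2$
$U{\left(k \right)} = 3 + \left(-4 + k\right) \left(4 + k\right)$ ($U{\left(k \right)} = 3 + \left(k - 4\right) \left(k + 4\right) = 3 + \left(-4 + k\right) \left(4 + k\right)$)
$J{\left(P \right)} = -4$ ($J{\left(P \right)} = -13 + 3^{2} = -13 + 9 = -4$)
$x = -32$
$\left(\left(\frac{L{\left(5,-5 \right)}}{J{\left(5 \right)}} + \frac{0}{-17}\right) + x\right)^{2} = \left(\left(\frac{2}{-4} + \frac{0}{-17}\right) - 32\right)^{2} = \left(\left(2 \left(- \frac{1}{4}\right) + 0 \left(- \frac{1}{17}\right)\right) - 32\right)^{2} = \left(\left(- \frac{1}{2} + 0\right) - 32\right)^{2} = \left(- \frac{1}{2} - 32\right)^{2} = \left(- \frac{65}{2}\right)^{2} = \frac{4225}{4}$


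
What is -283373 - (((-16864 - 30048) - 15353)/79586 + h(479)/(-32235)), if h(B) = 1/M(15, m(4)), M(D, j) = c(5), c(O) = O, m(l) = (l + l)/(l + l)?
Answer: -3634892952043189/12827273550 ≈ -2.8337e+5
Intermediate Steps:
m(l) = 1 (m(l) = (2*l)/((2*l)) = (2*l)*(1/(2*l)) = 1)
M(D, j) = 5
h(B) = ⅕ (h(B) = 1/5 = ⅕)
-283373 - (((-16864 - 30048) - 15353)/79586 + h(479)/(-32235)) = -283373 - (((-16864 - 30048) - 15353)/79586 + (⅕)/(-32235)) = -283373 - ((-46912 - 15353)*(1/79586) + (⅕)*(-1/32235)) = -283373 - (-62265*1/79586 - 1/161175) = -283373 - (-62265/79586 - 1/161175) = -283373 - 1*(-10035640961/12827273550) = -283373 + 10035640961/12827273550 = -3634892952043189/12827273550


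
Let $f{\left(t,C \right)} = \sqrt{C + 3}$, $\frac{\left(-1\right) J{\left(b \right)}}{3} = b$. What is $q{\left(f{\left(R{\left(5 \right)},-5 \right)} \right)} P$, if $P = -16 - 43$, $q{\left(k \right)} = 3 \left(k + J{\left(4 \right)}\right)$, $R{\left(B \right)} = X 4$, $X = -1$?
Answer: $2124 - 177 i \sqrt{2} \approx 2124.0 - 250.32 i$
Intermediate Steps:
$R{\left(B \right)} = -4$ ($R{\left(B \right)} = \left(-1\right) 4 = -4$)
$J{\left(b \right)} = - 3 b$
$f{\left(t,C \right)} = \sqrt{3 + C}$
$q{\left(k \right)} = -36 + 3 k$ ($q{\left(k \right)} = 3 \left(k - 12\right) = 3 \left(-12 + k\right) = -36 + 3 k$)
$P = -59$
$q{\left(f{\left(R{\left(5 \right)},-5 \right)} \right)} P = \left(-36 + 3 \sqrt{3 - 5}\right) \left(-59\right) = \left(-36 + 3 \sqrt{-2}\right) \left(-59\right) = \left(-36 + 3 i \sqrt{2}\right) \left(-59\right) = 2124 - 177 i \sqrt{2}$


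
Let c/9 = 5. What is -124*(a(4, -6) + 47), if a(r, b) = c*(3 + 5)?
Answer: -50468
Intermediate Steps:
c = 45 (c = 9*5 = 45)
a(r, b) = 360 (a(r, b) = 45*(3 + 5) = 45*8 = 360)
-124*(a(4, -6) + 47) = -124*(360 + 47) = -124*407 = -50468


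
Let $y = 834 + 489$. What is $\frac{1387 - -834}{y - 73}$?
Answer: $\frac{2221}{1250} \approx 1.7768$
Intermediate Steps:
$y = 1323$
$\frac{1387 - -834}{y - 73} = \frac{1387 - -834}{1323 - 73} = \frac{1387 + 834}{1323 - 73} = \frac{2221}{1323 - 73} = \frac{2221}{1250}$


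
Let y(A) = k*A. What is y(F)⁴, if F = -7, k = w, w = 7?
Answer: 5764801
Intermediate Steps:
k = 7
y(A) = 7*A
y(F)⁴ = (7*(-7))⁴ = (-49)⁴ = 5764801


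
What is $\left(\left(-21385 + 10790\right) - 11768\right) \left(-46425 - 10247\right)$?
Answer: $1267355936$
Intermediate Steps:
$\left(\left(-21385 + 10790\right) - 11768\right) \left(-46425 - 10247\right) = \left(-10595 - 11768\right) \left(-56672\right) = \left(-22363\right) \left(-56672\right) = 1267355936$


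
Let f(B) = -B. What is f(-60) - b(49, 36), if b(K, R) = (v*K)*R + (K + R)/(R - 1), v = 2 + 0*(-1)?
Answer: -24293/7 ≈ -3470.4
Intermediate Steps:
v = 2 (v = 2 + 0 = 2)
b(K, R) = (K + R)/(-1 + R) + 2*K*R (b(K, R) = (2*K)*R + (K + R)/(R - 1) = 2*K*R + (K + R)/(-1 + R) = (K + R)/(-1 + R) + 2*K*R)
f(-60) - b(49, 36) = -1*(-60) - (49 + 36 - 2*49*36 + 2*49*36²)/(-1 + 36) = 60 - (49 + 36 - 3528 + 2*49*1296)/35 = 60 - (49 + 36 - 3528 + 127008)/35 = 60 - 123565/35 = 60 - 1*24713/7 = 60 - 24713/7 = -24293/7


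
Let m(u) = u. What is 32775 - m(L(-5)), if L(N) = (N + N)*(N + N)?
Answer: 32675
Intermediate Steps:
L(N) = 4*N**2 (L(N) = (2*N)*(2*N) = 4*N**2)
32775 - m(L(-5)) = 32775 - 4*(-5)**2 = 32775 - 4*25 = 32775 - 1*100 = 32775 - 100 = 32675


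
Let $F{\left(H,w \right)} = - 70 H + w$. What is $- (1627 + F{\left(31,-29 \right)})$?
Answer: $572$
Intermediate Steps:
$F{\left(H,w \right)} = w - 70 H$
$- (1627 + F{\left(31,-29 \right)}) = - (1627 - 2199) = \left(-1\right) \left(-572\right) = 572$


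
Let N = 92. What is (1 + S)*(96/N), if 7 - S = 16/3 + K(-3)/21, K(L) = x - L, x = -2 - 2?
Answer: 456/161 ≈ 2.8323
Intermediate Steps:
x = -4
K(L) = -4 - L
S = 12/7 (S = 7 - (16/3 + (-4 - 1*(-3))/21) = 7 - (16*(⅓) + (-4 + 3)*(1/21)) = 7 - (16/3 - 1*1/21) = 7 - (16/3 - 1/21) = 7 - 1*37/7 = 7 - 37/7 = 12/7 ≈ 1.7143)
(1 + S)*(96/N) = (1 + 12/7)*(96/92) = 19*(96*(1/92))/7 = (19/7)*(24/23) = 456/161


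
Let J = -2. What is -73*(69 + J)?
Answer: -4891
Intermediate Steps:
-73*(69 + J) = -73*(69 - 2) = -73*67 = -4891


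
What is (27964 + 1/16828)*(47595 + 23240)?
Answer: 33333406301155/16828 ≈ 1.9808e+9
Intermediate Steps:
(27964 + 1/16828)*(47595 + 23240) = (27964 + 1/16828)*70835 = (470578193/16828)*70835 = 33333406301155/16828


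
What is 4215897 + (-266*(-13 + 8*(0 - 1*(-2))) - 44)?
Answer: 4215055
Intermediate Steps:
4215897 + (-266*(-13 + 8*(0 - 1*(-2))) - 44) = 4215897 + (-266*(-13 + 8*(0 + 2)) - 44) = 4215897 + (-266*(-13 + 8*2) - 44) = 4215897 + (-266*(-13 + 16) - 44) = 4215897 + (-266*3 - 44) = 4215897 + (-798 - 44) = 4215897 - 842 = 4215055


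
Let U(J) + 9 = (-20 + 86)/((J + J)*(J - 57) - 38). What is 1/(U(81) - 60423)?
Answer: -175/10575597 ≈ -1.6548e-5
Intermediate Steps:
U(J) = -9 + 66/(-38 + 2*J*(-57 + J)) (U(J) = -9 + (-20 + 86)/((J + J)*(J - 57) - 38) = -9 + 66/((2*J)*(-57 + J) - 38) = -9 + 66/(2*J*(-57 + J) - 38) = -9 + 66/(-38 + 2*J*(-57 + J)))
1/(U(81) - 60423) = 1/(3*(-68 - 171*81 + 3*81²)/(19 - 1*81² + 57*81) - 60423) = 1/(3*(-68 - 13851 + 3*6561)/(19 - 1*6561 + 4617) - 60423) = 1/(3*(-68 - 13851 + 19683)/(19 - 6561 + 4617) - 60423) = 1/(3*5764/(-1925) - 60423) = 1/(3*(-1/1925)*5764 - 60423) = 1/(-1572/175 - 60423) = 1/(-10575597/175) = -175/10575597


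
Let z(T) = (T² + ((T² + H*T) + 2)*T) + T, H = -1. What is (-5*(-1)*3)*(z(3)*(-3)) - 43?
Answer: -1663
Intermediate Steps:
z(T) = T + T² + T*(2 + T² - T) (z(T) = (T² + ((T² - T) + 2)*T) + T = (T² + (2 + T² - T)*T) + T = (T² + T*(2 + T² - T)) + T = T + T² + T*(2 + T² - T))
(-5*(-1)*3)*(z(3)*(-3)) - 43 = (-5*(-1)*3)*((3*(3 + 3²))*(-3)) - 43 = (5*3)*((3*(3 + 9))*(-3)) - 43 = 15*((3*12)*(-3)) - 43 = 15*(36*(-3)) - 43 = 15*(-108) - 43 = -1620 - 43 = -1663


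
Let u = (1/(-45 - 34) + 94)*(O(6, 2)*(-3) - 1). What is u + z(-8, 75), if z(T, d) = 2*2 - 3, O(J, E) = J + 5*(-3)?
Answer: 193129/79 ≈ 2444.7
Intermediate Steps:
O(J, E) = -15 + J (O(J, E) = J - 15 = -15 + J)
z(T, d) = 1 (z(T, d) = 4 - 3 = 1)
u = 193050/79 (u = (1/(-45 - 34) + 94)*((-15 + 6)*(-3) - 1) = (1/(-79) + 94)*(-9*(-3) - 1) = (-1/79 + 94)*(27 - 1) = (7425/79)*26 = 193050/79 ≈ 2443.7)
u + z(-8, 75) = 193050/79 + 1 = 193129/79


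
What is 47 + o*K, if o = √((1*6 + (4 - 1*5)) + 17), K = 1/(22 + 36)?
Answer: 47 + √22/58 ≈ 47.081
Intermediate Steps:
K = 1/58 ≈ 0.017241
o = √22 (o = √((6 + (4 - 5)) + 17) = √((6 - 1) + 17) = √(5 + 17) = √22 ≈ 4.6904)
47 + o*K = 47 + √22*(1/58) = 47 + √22/58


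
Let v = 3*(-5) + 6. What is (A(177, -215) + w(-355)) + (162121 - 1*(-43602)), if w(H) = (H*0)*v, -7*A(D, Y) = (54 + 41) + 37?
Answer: 1439929/7 ≈ 2.0570e+5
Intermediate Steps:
A(D, Y) = -132/7 (A(D, Y) = -((54 + 41) + 37)/7 = -(95 + 37)/7 = -⅐*132 = -132/7)
v = -9 (v = -15 + 6 = -9)
w(H) = 0 (w(H) = (H*0)*(-9) = 0*(-9) = 0)
(A(177, -215) + w(-355)) + (162121 - 1*(-43602)) = (-132/7 + 0) + (162121 - 1*(-43602)) = -132/7 + (162121 + 43602) = -132/7 + 205723 = 1439929/7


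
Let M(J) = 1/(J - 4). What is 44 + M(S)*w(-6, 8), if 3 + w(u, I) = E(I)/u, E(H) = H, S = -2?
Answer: 805/18 ≈ 44.722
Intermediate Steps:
w(u, I) = -3 + I/u
M(J) = 1/(-4 + J)
44 + M(S)*w(-6, 8) = 44 + (-3 + 8/(-6))/(-4 - 2) = 44 + (-3 + 8*(-1/6))/(-6) = 44 - (-3 - 4/3)/6 = 44 - 1/6*(-13/3) = 44 + 13/18 = 805/18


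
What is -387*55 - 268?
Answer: -21553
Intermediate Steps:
-387*55 - 268 = -21285 - 268 = -21553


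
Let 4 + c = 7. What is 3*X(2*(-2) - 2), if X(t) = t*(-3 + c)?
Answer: 0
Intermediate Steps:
c = 3 (c = -4 + 7 = 3)
X(t) = 0 (X(t) = t*(-3 + 3) = t*0 = 0)
3*X(2*(-2) - 2) = 3*0 = 0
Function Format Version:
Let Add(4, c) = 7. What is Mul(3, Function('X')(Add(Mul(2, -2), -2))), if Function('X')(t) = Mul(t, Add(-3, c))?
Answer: 0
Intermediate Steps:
c = 3 (c = Add(-4, 7) = 3)
Function('X')(t) = 0 (Function('X')(t) = Mul(t, Add(-3, 3)) = Mul(t, 0) = 0)
Mul(3, Function('X')(Add(Mul(2, -2), -2))) = Mul(3, 0) = 0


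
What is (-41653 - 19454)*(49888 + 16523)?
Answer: -4058176977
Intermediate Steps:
(-41653 - 19454)*(49888 + 16523) = -61107*66411 = -4058176977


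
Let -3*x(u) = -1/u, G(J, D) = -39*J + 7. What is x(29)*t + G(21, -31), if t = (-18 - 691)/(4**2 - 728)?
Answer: -50297819/61944 ≈ -811.99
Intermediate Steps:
G(J, D) = 7 - 39*J
t = 709/712 (t = -709/(16 - 728) = -709/(-712) = -709*(-1/712) = 709/712 ≈ 0.99579)
x(u) = 1/(3*u) (x(u) = -(-1)/(3*u) = 1/(3*u))
x(29)*t + G(21, -31) = ((1/3)/29)*(709/712) + (7 - 39*21) = ((1/3)*(1/29))*(709/712) + (7 - 819) = (1/87)*(709/712) - 812 = 709/61944 - 812 = -50297819/61944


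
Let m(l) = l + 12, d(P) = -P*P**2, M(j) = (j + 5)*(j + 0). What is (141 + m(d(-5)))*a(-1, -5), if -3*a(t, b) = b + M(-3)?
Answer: 3058/3 ≈ 1019.3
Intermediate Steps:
M(j) = j*(5 + j) (M(j) = (5 + j)*j = j*(5 + j))
d(P) = -P**3
m(l) = 12 + l
a(t, b) = 2 - b/3 (a(t, b) = -(b - 3*(5 - 3))/3 = -(b - 3*2)/3 = -(b - 6)/3 = -(-6 + b)/3 = 2 - b/3)
(141 + m(d(-5)))*a(-1, -5) = (141 + (12 - 1*(-5)**3))*(2 - 1/3*(-5)) = (141 + (12 - 1*(-125)))*(2 + 5/3) = (141 + (12 + 125))*(11/3) = (141 + 137)*(11/3) = 278*(11/3) = 3058/3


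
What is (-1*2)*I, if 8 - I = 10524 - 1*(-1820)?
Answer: 24672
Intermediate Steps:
I = -12336 (I = 8 - (10524 - 1*(-1820)) = 8 - (10524 + 1820) = 8 - 1*12344 = 8 - 12344 = -12336)
(-1*2)*I = -1*2*(-12336) = -2*(-12336) = 24672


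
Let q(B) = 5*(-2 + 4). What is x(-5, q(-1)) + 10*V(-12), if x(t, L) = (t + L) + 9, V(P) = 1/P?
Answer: 79/6 ≈ 13.167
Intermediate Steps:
V(P) = 1/P
q(B) = 10 (q(B) = 5*2 = 10)
x(t, L) = 9 + L + t (x(t, L) = (L + t) + 9 = 9 + L + t)
x(-5, q(-1)) + 10*V(-12) = (9 + 10 - 5) + 10/(-12) = 14 + 10*(-1/12) = 14 - 5/6 = 79/6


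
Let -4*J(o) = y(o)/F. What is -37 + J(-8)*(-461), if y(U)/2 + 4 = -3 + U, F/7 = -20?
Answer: -689/56 ≈ -12.304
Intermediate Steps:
F = -140 (F = 7*(-20) = -140)
y(U) = -14 + 2*U (y(U) = -8 + 2*(-3 + U) = -8 + (-6 + 2*U) = -14 + 2*U)
J(o) = -1/40 + o/280 (J(o) = -(-14 + 2*o)/(4*(-140)) = -(-14 + 2*o)*(-1)/(4*140) = -(1/10 - o/70)/4 = -1/40 + o/280)
-37 + J(-8)*(-461) = -37 + (-1/40 + (1/280)*(-8))*(-461) = -37 + (-1/40 - 1/35)*(-461) = -37 - 3/56*(-461) = -37 + 1383/56 = -689/56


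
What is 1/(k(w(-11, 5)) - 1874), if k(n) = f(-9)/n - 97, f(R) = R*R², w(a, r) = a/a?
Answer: -1/2700 ≈ -0.00037037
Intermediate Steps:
w(a, r) = 1
f(R) = R³
k(n) = -97 - 729/n (k(n) = (-9)³/n - 97 = -729/n - 97 = -97 - 729/n)
1/(k(w(-11, 5)) - 1874) = 1/((-97 - 729/1) - 1874) = 1/((-97 - 729*1) - 1874) = 1/((-97 - 729) - 1874) = 1/(-826 - 1874) = 1/(-2700) = -1/2700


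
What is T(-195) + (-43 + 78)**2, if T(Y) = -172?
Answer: 1053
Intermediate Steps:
T(-195) + (-43 + 78)**2 = -172 + (-43 + 78)**2 = -172 + 35**2 = -172 + 1225 = 1053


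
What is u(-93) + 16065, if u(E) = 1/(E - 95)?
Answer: 3020219/188 ≈ 16065.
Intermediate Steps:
u(E) = 1/(-95 + E)
u(-93) + 16065 = 1/(-95 - 93) + 16065 = 1/(-188) + 16065 = -1/188 + 16065 = 3020219/188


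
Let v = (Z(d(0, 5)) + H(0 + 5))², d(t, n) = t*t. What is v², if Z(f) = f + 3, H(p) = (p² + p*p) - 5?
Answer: 5308416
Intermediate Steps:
d(t, n) = t²
H(p) = -5 + 2*p² (H(p) = (p² + p²) - 5 = 2*p² - 5 = -5 + 2*p²)
Z(f) = 3 + f
v = 2304 (v = ((3 + 0²) + (-5 + 2*(0 + 5)²))² = ((3 + 0) + (-5 + 2*5²))² = (3 + (-5 + 2*25))² = (3 + (-5 + 50))² = (3 + 45)² = 48² = 2304)
v² = 2304² = 5308416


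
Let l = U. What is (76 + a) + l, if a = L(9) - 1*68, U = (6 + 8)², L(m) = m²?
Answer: 285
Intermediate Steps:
U = 196 (U = 14² = 196)
a = 13 (a = 9² - 1*68 = 81 - 68 = 13)
l = 196
(76 + a) + l = (76 + 13) + 196 = 89 + 196 = 285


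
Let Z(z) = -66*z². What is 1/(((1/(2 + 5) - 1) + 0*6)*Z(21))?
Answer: 1/24948 ≈ 4.0083e-5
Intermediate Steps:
1/(((1/(2 + 5) - 1) + 0*6)*Z(21)) = 1/(((1/(2 + 5) - 1) + 0*6)*(-66*21²)) = 1/(((1/7 - 1) + 0)*(-66*441)) = 1/(((⅐ - 1) + 0)*(-29106)) = 1/((-6/7 + 0)*(-29106)) = 1/(-6/7*(-29106)) = 1/24948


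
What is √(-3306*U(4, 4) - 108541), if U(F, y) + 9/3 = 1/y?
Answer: I*√397798/2 ≈ 315.36*I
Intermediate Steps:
U(F, y) = -3 + 1/y
√(-3306*U(4, 4) - 108541) = √(-3306*(-3 + 1/4) - 108541) = √(-3306*(-3 + ¼) - 108541) = √(-3306*(-11/4) - 108541) = √(18183/2 - 108541) = √(-198899/2) = I*√397798/2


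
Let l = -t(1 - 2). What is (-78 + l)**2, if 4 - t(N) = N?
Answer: 6889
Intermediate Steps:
t(N) = 4 - N
l = -5 (l = -(4 - (1 - 2)) = -(4 - 1*(-1)) = -(4 + 1) = -1*5 = -5)
(-78 + l)**2 = (-78 - 5)**2 = (-83)**2 = 6889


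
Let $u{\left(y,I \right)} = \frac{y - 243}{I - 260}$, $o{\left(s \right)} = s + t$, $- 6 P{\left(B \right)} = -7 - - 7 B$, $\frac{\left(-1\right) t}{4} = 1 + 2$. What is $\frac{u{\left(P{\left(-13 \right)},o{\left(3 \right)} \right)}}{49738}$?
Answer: $\frac{340}{20069283} \approx 1.6941 \cdot 10^{-5}$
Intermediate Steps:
$t = -12$ ($t = - 4 \left(1 + 2\right) = \left(-4\right) 3 = -12$)
$P{\left(B \right)} = \frac{7}{6} - \frac{7 B}{6}$ ($P{\left(B \right)} = - \frac{-7 - - 7 B}{6} = - \frac{-7 + 7 B}{6} = \frac{7}{6} - \frac{7 B}{6}$)
$o{\left(s \right)} = -12 + s$ ($o{\left(s \right)} = s - 12 = -12 + s$)
$u{\left(y,I \right)} = \frac{-243 + y}{-260 + I}$
$\frac{u{\left(P{\left(-13 \right)},o{\left(3 \right)} \right)}}{49738} = \frac{\frac{1}{-260 + \left(-12 + 3\right)} \left(-243 + \left(\frac{7}{6} - - \frac{91}{6}\right)\right)}{49738} = \frac{-243 + \left(\frac{7}{6} + \frac{91}{6}\right)}{-260 - 9} \cdot \frac{1}{49738} = \frac{-243 + \frac{49}{3}}{-269} \cdot \frac{1}{49738} = \left(- \frac{1}{269}\right) \left(- \frac{680}{3}\right) \frac{1}{49738} = \frac{680}{807} \cdot \frac{1}{49738} = \frac{340}{20069283}$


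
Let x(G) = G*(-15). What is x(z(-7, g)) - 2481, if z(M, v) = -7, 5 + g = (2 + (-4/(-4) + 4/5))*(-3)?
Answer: -2376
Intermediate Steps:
g = -82/5 (g = -5 + (2 + (-4/(-4) + 4/5))*(-3) = -5 + (2 + (-4*(-1/4) + 4*(1/5)))*(-3) = -5 + (2 + (1 + 4/5))*(-3) = -5 + (2 + 9/5)*(-3) = -5 + (19/5)*(-3) = -5 - 57/5 = -82/5 ≈ -16.400)
x(G) = -15*G
x(z(-7, g)) - 2481 = -15*(-7) - 2481 = 105 - 2481 = -2376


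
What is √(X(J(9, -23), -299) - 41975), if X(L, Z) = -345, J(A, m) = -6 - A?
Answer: 92*I*√5 ≈ 205.72*I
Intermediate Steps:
√(X(J(9, -23), -299) - 41975) = √(-345 - 41975) = √(-42320) = 92*I*√5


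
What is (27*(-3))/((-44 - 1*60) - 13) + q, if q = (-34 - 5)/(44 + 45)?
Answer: 294/1157 ≈ 0.25411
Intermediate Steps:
q = -39/89 ≈ -0.43820
(27*(-3))/((-44 - 1*60) - 13) + q = (27*(-3))/((-44 - 1*60) - 13) - 39/89 = -81/((-44 - 60) - 13) - 39/89 = -81/(-104 - 13) - 39/89 = -81/(-117) - 39/89 = -1/117*(-81) - 39/89 = 9/13 - 39/89 = 294/1157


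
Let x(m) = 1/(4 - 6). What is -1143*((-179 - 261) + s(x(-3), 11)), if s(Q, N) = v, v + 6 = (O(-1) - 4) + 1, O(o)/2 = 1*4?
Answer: 504063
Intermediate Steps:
O(o) = 8 (O(o) = 2*(1*4) = 2*4 = 8)
x(m) = -½ (x(m) = 1/(-2) = -½)
v = -1 (v = -6 + ((8 - 4) + 1) = -6 + (4 + 1) = -6 + 5 = -1)
s(Q, N) = -1
-1143*((-179 - 261) + s(x(-3), 11)) = -1143*((-179 - 261) - 1) = -1143*(-440 - 1) = -1143*(-441) = 504063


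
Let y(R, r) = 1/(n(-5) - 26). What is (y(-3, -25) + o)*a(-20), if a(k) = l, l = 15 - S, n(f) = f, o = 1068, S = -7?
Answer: 728354/31 ≈ 23495.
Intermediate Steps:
y(R, r) = -1/31 (y(R, r) = 1/(-5 - 26) = 1/(-31) = -1/31)
l = 22 (l = 15 - 1*(-7) = 15 + 7 = 22)
a(k) = 22
(y(-3, -25) + o)*a(-20) = (-1/31 + 1068)*22 = (33107/31)*22 = 728354/31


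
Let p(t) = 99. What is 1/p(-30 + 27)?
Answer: 1/99 ≈ 0.010101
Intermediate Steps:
1/p(-30 + 27) = 1/99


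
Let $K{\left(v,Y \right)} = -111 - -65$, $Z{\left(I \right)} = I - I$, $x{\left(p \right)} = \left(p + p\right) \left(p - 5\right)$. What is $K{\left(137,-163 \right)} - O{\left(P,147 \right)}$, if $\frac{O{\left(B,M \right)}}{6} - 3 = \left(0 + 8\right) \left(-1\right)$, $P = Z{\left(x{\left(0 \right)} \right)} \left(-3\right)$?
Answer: $-16$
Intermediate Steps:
$x{\left(p \right)} = 2 p \left(-5 + p\right)$
$Z{\left(I \right)} = 0$
$P = 0$ ($P = 0 \left(-3\right) = 0$)
$O{\left(B,M \right)} = -30$ ($O{\left(B,M \right)} = 18 + 6 \left(0 + 8\right) \left(-1\right) = 18 + 6 \cdot 8 \left(-1\right) = 18 + 6 \left(-8\right) = 18 - 48 = -30$)
$K{\left(v,Y \right)} = -46$ ($K{\left(v,Y \right)} = -111 + 65 = -46$)
$K{\left(137,-163 \right)} - O{\left(P,147 \right)} = -46 - -30 = -46 + 30 = -16$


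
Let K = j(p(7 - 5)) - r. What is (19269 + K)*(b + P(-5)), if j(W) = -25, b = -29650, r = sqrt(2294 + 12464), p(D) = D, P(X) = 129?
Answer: -568102124 + 29521*sqrt(14758) ≈ -5.6452e+8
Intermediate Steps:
r = sqrt(14758) ≈ 121.48
K = -25 - sqrt(14758) ≈ -146.48
(19269 + K)*(b + P(-5)) = (19269 + (-25 - sqrt(14758)))*(-29650 + 129) = (19244 - sqrt(14758))*(-29521) = -568102124 + 29521*sqrt(14758)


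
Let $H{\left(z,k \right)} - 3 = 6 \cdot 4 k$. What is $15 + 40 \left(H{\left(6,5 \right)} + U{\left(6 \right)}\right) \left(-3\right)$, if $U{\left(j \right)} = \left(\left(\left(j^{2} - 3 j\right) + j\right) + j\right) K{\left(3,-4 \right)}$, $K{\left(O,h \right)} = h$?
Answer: $-345$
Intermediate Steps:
$H{\left(z,k \right)} = 3 + 24 k$ ($H{\left(z,k \right)} = 3 + 6 \cdot 4 k = 3 + 24 k$)
$U{\left(j \right)} = - 4 j^{2} + 4 j$ ($U{\left(j \right)} = \left(\left(\left(j^{2} - 3 j\right) + j\right) + j\right) \left(-4\right) = \left(\left(j^{2} - 2 j\right) + j\right) \left(-4\right) = \left(j^{2} - j\right) \left(-4\right) = - 4 j^{2} + 4 j$)
$15 + 40 \left(H{\left(6,5 \right)} + U{\left(6 \right)}\right) \left(-3\right) = 15 + 40 \left(\left(3 + 24 \cdot 5\right) + 4 \cdot 6 \left(1 - 6\right)\right) \left(-3\right) = 15 + 40 \left(\left(3 + 120\right) + 4 \cdot 6 \left(1 - 6\right)\right) \left(-3\right) = 15 + 40 \left(123 + 4 \cdot 6 \left(-5\right)\right) \left(-3\right) = 15 + 40 \left(123 - 120\right) \left(-3\right) = 15 + 40 \cdot 3 \left(-3\right) = 15 + 40 \left(-9\right) = 15 - 360 = -345$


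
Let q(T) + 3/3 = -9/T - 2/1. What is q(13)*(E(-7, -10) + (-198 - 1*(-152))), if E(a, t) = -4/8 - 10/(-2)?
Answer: 1992/13 ≈ 153.23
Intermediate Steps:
E(a, t) = 9/2 (E(a, t) = -4*⅛ - 10*(-½) = -½ + 5 = 9/2)
q(T) = -3 - 9/T (q(T) = -1 + (-9/T - 2/1) = -1 + (-9/T - 2*1) = -1 + (-9/T - 2) = -1 + (-2 - 9/T) = -3 - 9/T)
q(13)*(E(-7, -10) + (-198 - 1*(-152))) = (-3 - 9/13)*(9/2 + (-198 - 1*(-152))) = (-3 - 9*1/13)*(9/2 + (-198 + 152)) = (-3 - 9/13)*(9/2 - 46) = -48/13*(-83/2) = 1992/13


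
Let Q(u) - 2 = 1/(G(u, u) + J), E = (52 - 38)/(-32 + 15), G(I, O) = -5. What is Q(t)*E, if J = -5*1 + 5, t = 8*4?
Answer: -126/85 ≈ -1.4824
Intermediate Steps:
t = 32
J = 0 (J = -5 + 5 = 0)
E = -14/17 (E = 14/(-17) = 14*(-1/17) = -14/17 ≈ -0.82353)
Q(u) = 9/5 (Q(u) = 2 + 1/(-5 + 0) = 2 + 1/(-5) = 2 - ⅕ = 9/5)
Q(t)*E = (9/5)*(-14/17) = -126/85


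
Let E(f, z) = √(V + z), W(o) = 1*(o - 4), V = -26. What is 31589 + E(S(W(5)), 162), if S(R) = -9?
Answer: 31589 + 2*√34 ≈ 31601.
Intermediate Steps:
W(o) = -4 + o (W(o) = 1*(-4 + o) = -4 + o)
E(f, z) = √(-26 + z)
31589 + E(S(W(5)), 162) = 31589 + √(-26 + 162) = 31589 + √136 = 31589 + 2*√34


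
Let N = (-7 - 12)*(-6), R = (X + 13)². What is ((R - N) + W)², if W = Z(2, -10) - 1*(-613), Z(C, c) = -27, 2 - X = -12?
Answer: 1442401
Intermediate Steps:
X = 14 (X = 2 - 1*(-12) = 2 + 12 = 14)
R = 729 (R = (14 + 13)² = 27² = 729)
W = 586 (W = -27 - 1*(-613) = -27 + 613 = 586)
N = 114 (N = -19*(-6) = 114)
((R - N) + W)² = ((729 - 1*114) + 586)² = ((729 - 114) + 586)² = (615 + 586)² = 1201² = 1442401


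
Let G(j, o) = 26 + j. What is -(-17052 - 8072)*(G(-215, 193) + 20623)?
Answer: 513383816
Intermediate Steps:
-(-17052 - 8072)*(G(-215, 193) + 20623) = -(-17052 - 8072)*((26 - 215) + 20623) = -(-25124)*(-189 + 20623) = -(-25124)*20434 = -1*(-513383816) = 513383816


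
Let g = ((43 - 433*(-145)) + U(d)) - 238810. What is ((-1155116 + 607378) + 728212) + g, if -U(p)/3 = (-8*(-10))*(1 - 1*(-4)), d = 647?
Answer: 3292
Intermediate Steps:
U(p) = -1200 (U(p) = -3*(-8*(-10))*(1 - 1*(-4)) = -240*(1 + 4) = -240*5 = -3*400 = -1200)
g = -177182 (g = ((43 - 433*(-145)) - 1200) - 238810 = ((43 + 62785) - 1200) - 238810 = (62828 - 1200) - 238810 = 61628 - 238810 = -177182)
((-1155116 + 607378) + 728212) + g = ((-1155116 + 607378) + 728212) - 177182 = (-547738 + 728212) - 177182 = 180474 - 177182 = 3292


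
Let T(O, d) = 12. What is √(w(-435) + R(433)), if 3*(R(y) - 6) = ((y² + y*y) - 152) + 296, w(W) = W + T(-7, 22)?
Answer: √1121613/3 ≈ 353.02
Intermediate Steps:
w(W) = 12 + W (w(W) = W + 12 = 12 + W)
R(y) = 54 + 2*y²/3 (R(y) = 6 + (((y² + y*y) - 152) + 296)/3 = 6 + (((y² + y²) - 152) + 296)/3 = 6 + ((2*y² - 152) + 296)/3 = 6 + ((-152 + 2*y²) + 296)/3 = 6 + (144 + 2*y²)/3 = 6 + (48 + 2*y²/3) = 54 + 2*y²/3)
√(w(-435) + R(433)) = √((12 - 435) + (54 + (⅔)*433²)) = √(-423 + (54 + (⅔)*187489)) = √(-423 + (54 + 374978/3)) = √(-423 + 375140/3) = √(373871/3) = √1121613/3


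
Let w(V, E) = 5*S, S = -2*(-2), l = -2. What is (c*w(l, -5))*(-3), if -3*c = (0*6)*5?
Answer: 0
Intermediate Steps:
S = 4
c = 0 (c = -0*6*5/3 = -0*5 = -⅓*0 = 0)
w(V, E) = 20 (w(V, E) = 5*4 = 20)
(c*w(l, -5))*(-3) = (0*20)*(-3) = 0*(-3) = 0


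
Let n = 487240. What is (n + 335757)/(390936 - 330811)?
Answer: 822997/60125 ≈ 13.688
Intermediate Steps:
(n + 335757)/(390936 - 330811) = (487240 + 335757)/(390936 - 330811) = 822997/60125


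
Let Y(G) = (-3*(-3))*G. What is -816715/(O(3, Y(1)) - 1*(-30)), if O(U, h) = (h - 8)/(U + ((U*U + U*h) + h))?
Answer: -39202320/1441 ≈ -27205.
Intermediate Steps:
Y(G) = 9*G
O(U, h) = (-8 + h)/(U + h + U² + U*h) (O(U, h) = (-8 + h)/(U + ((U² + U*h) + h)) = (-8 + h)/(U + (h + U² + U*h)) = (-8 + h)/(U + h + U² + U*h))
-816715/(O(3, Y(1)) - 1*(-30)) = -816715/((-8 + 9*1)/(3 + 9*1 + 3² + 3*(9*1)) - 1*(-30)) = -816715/((-8 + 9)/(3 + 9 + 9 + 3*9) + 30) = -816715/(1/(3 + 9 + 9 + 27) + 30) = -816715/(1/48 + 30) = -816715/1441/48 = -816715*48/1441 = -39202320/1441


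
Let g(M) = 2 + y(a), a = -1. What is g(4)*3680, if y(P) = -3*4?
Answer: -36800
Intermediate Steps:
y(P) = -12
g(M) = -10 (g(M) = 2 - 12 = -10)
g(4)*3680 = -10*3680 = -36800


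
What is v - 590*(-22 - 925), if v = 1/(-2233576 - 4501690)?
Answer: 3763195172179/6735266 ≈ 5.5873e+5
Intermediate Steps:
v = -1/6735266 (v = 1/(-6735266) = -1/6735266 ≈ -1.4847e-7)
v - 590*(-22 - 925) = -1/6735266 - 590*(-22 - 925) = -1/6735266 - 590*(-947) = -1/6735266 + 558730 = 3763195172179/6735266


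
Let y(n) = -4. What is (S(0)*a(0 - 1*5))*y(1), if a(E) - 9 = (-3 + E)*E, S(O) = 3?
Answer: -588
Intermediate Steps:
a(E) = 9 + E*(-3 + E) (a(E) = 9 + (-3 + E)*E = 9 + E*(-3 + E))
(S(0)*a(0 - 1*5))*y(1) = (3*(9 + (0 - 1*5)² - 3*(0 - 1*5)))*(-4) = (3*(9 + (0 - 5)² - 3*(0 - 5)))*(-4) = (3*(9 + (-5)² - 3*(-5)))*(-4) = (3*(9 + 25 + 15))*(-4) = (3*49)*(-4) = 147*(-4) = -588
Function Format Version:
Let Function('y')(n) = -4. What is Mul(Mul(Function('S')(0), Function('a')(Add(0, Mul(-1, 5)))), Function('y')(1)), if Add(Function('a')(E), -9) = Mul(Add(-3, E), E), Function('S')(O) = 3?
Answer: -588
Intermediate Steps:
Function('a')(E) = Add(9, Mul(E, Add(-3, E))) (Function('a')(E) = Add(9, Mul(Add(-3, E), E)) = Add(9, Mul(E, Add(-3, E))))
Mul(Mul(Function('S')(0), Function('a')(Add(0, Mul(-1, 5)))), Function('y')(1)) = Mul(Mul(3, Add(9, Pow(Add(0, Mul(-1, 5)), 2), Mul(-3, Add(0, Mul(-1, 5))))), -4) = Mul(Mul(3, Add(9, Pow(Add(0, -5), 2), Mul(-3, Add(0, -5)))), -4) = Mul(Mul(3, Add(9, Pow(-5, 2), Mul(-3, -5))), -4) = Mul(Mul(3, Add(9, 25, 15)), -4) = Mul(Mul(3, 49), -4) = Mul(147, -4) = -588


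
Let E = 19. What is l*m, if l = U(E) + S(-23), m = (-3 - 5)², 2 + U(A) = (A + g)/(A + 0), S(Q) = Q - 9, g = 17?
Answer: -39040/19 ≈ -2054.7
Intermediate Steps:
S(Q) = -9 + Q
U(A) = -2 + (17 + A)/A (U(A) = -2 + (A + 17)/(A + 0) = -2 + (17 + A)/A)
m = 64 (m = (-8)² = 64)
l = -610/19 (l = (17 - 1*19)/19 + (-9 - 23) = (17 - 19)/19 - 32 = (1/19)*(-2) - 32 = -2/19 - 32 = -610/19 ≈ -32.105)
l*m = -610/19*64 = -39040/19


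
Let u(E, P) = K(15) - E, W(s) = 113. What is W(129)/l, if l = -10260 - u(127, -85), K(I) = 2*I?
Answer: -113/10163 ≈ -0.011119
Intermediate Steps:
u(E, P) = 30 - E (u(E, P) = 2*15 - E = 30 - E)
l = -10163 (l = -10260 - (30 - 1*127) = -10260 - (30 - 127) = -10260 - 1*(-97) = -10260 + 97 = -10163)
W(129)/l = 113/(-10163) = 113*(-1/10163) = -113/10163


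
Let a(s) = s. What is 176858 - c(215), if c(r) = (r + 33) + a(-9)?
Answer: 176619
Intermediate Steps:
c(r) = 24 + r (c(r) = (r + 33) - 9 = (33 + r) - 9 = 24 + r)
176858 - c(215) = 176858 - (24 + 215) = 176858 - 1*239 = 176858 - 239 = 176619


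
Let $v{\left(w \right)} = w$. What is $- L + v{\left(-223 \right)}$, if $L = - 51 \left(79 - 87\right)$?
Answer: $-631$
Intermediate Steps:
$L = 408$ ($L = \left(-51\right) \left(-8\right) = 408$)
$- L + v{\left(-223 \right)} = \left(-1\right) 408 - 223 = -408 - 223 = -631$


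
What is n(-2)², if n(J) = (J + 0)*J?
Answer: 16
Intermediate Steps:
n(J) = J² (n(J) = J*J = J²)
n(-2)² = ((-2)²)² = 4² = 16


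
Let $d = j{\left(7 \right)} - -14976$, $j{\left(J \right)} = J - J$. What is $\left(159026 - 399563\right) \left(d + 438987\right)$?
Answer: $-109194898131$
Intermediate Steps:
$j{\left(J \right)} = 0$
$d = 14976$ ($d = 0 - -14976 = 0 + 14976 = 14976$)
$\left(159026 - 399563\right) \left(d + 438987\right) = \left(159026 - 399563\right) \left(14976 + 438987\right) = \left(-240537\right) 453963 = -109194898131$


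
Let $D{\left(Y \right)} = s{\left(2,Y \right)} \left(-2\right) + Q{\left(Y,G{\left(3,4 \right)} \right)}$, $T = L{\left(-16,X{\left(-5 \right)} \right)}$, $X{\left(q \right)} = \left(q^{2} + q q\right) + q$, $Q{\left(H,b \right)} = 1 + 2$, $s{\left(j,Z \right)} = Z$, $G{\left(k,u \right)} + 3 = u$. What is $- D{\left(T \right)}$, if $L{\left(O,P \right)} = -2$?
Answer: $-7$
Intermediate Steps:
$G{\left(k,u \right)} = -3 + u$
$Q{\left(H,b \right)} = 3$
$X{\left(q \right)} = q + 2 q^{2}$ ($X{\left(q \right)} = \left(q^{2} + q^{2}\right) + q = 2 q^{2} + q = q + 2 q^{2}$)
$T = -2$
$D{\left(Y \right)} = 3 - 2 Y$ ($D{\left(Y \right)} = Y \left(-2\right) + 3 = - 2 Y + 3 = 3 - 2 Y$)
$- D{\left(T \right)} = - (3 - -4) = - (3 + 4) = \left(-1\right) 7 = -7$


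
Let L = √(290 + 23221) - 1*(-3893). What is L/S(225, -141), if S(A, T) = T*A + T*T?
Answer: -3893/11844 - √23511/11844 ≈ -0.34164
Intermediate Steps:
S(A, T) = T² + A*T (S(A, T) = A*T + T² = T² + A*T)
L = 3893 + √23511 (L = √23511 + 3893 = 3893 + √23511 ≈ 4046.3)
L/S(225, -141) = (3893 + √23511)/((-141*(225 - 141))) = (3893 + √23511)/((-141*84)) = (3893 + √23511)/(-11844) = (3893 + √23511)*(-1/11844) = -3893/11844 - √23511/11844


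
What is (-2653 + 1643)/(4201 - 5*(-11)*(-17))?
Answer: -505/1633 ≈ -0.30925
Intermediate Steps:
(-2653 + 1643)/(4201 - 5*(-11)*(-17)) = -1010/(4201 + 55*(-17)) = -1010/(4201 - 935) = -1010/3266 = -1010*1/3266 = -505/1633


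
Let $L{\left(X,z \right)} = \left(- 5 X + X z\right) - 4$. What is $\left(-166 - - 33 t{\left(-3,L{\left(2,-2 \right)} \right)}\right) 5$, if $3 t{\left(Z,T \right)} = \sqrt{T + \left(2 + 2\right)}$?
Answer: $-830 + 55 i \sqrt{14} \approx -830.0 + 205.79 i$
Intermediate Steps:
$L{\left(X,z \right)} = -4 - 5 X + X z$
$t{\left(Z,T \right)} = \frac{\sqrt{4 + T}}{3}$ ($t{\left(Z,T \right)} = \frac{\sqrt{T + \left(2 + 2\right)}}{3} = \frac{\sqrt{T + 4}}{3} = \frac{\sqrt{4 + T}}{3}$)
$\left(-166 - - 33 t{\left(-3,L{\left(2,-2 \right)} \right)}\right) 5 = \left(-166 - - 33 \frac{\sqrt{4 - 18}}{3}\right) 5 = \left(-166 - - 33 \frac{\sqrt{-14}}{3}\right) 5 = \left(-166 - - 33 \frac{i \sqrt{14}}{3}\right) 5 = \left(-166 - - 11 i \sqrt{14}\right) 5 = \left(-166 + 11 i \sqrt{14}\right) 5 = -830 + 55 i \sqrt{14}$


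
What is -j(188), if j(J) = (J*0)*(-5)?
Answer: 0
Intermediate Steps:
j(J) = 0 (j(J) = 0*(-5) = 0)
-j(188) = -1*0 = 0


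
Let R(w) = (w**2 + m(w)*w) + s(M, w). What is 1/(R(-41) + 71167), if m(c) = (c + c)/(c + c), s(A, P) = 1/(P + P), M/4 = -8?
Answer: 82/5970173 ≈ 1.3735e-5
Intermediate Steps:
M = -32 (M = 4*(-8) = -32)
s(A, P) = 1/(2*P)
m(c) = 1 (m(c) = (2*c)/((2*c)) = (2*c)*(1/(2*c)) = 1)
R(w) = w + w**2 + 1/(2*w) (R(w) = (w**2 + 1*w) + 1/(2*w) = (w**2 + w) + 1/(2*w) = (w + w**2) + 1/(2*w) = w + w**2 + 1/(2*w))
1/(R(-41) + 71167) = 1/((-41 + (-41)**2 + (1/2)/(-41)) + 71167) = 1/((-41 + 1681 + (1/2)*(-1/41)) + 71167) = 1/((-41 + 1681 - 1/82) + 71167) = 1/(134479/82 + 71167) = 1/(5970173/82) = 82/5970173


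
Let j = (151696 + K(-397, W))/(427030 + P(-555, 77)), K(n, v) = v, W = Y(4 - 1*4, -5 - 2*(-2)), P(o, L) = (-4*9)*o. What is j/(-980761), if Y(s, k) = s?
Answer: -3992/11537104595 ≈ -3.4601e-7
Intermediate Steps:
P(o, L) = -36*o
W = 0 (W = 4 - 1*4 = 4 - 4 = 0)
j = 75848/223505 (j = (151696 + 0)/(427030 - 36*(-555)) = 151696/(427030 + 19980) = 151696/447010 = 151696*(1/447010) = 75848/223505 ≈ 0.33936)
j/(-980761) = (75848/223505)/(-980761) = (75848/223505)*(-1/980761) = -3992/11537104595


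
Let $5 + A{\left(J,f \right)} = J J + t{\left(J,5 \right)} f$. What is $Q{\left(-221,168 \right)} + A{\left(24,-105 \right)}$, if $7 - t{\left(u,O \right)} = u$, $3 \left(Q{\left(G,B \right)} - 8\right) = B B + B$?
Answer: $11828$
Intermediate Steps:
$Q{\left(G,B \right)} = 8 + \frac{B}{3} + \frac{B^{2}}{3}$ ($Q{\left(G,B \right)} = 8 + \frac{B B + B}{3} = 8 + \frac{B^{2} + B}{3} = 8 + \frac{B + B^{2}}{3} = 8 + \left(\frac{B}{3} + \frac{B^{2}}{3}\right) = 8 + \frac{B}{3} + \frac{B^{2}}{3}$)
$t{\left(u,O \right)} = 7 - u$
$A{\left(J,f \right)} = -5 + J^{2} + f \left(7 - J\right)$ ($A{\left(J,f \right)} = -5 + \left(J J + \left(7 - J\right) f\right) = -5 + \left(J^{2} + f \left(7 - J\right)\right) = -5 + J^{2} + f \left(7 - J\right)$)
$Q{\left(-221,168 \right)} + A{\left(24,-105 \right)} = \left(8 + \frac{1}{3} \cdot 168 + \frac{168^{2}}{3}\right) - \left(5 - 576 - 105 \left(-7 + 24\right)\right) = \left(8 + 56 + \frac{1}{3} \cdot 28224\right) - \left(-571 - 1785\right) = \left(8 + 56 + 9408\right) + \left(-5 + 576 + 1785\right) = 9472 + 2356 = 11828$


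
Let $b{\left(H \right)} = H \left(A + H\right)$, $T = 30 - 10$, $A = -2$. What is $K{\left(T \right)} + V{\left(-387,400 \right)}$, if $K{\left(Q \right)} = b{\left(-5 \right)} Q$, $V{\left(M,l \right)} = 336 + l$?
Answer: $1436$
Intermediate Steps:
$T = 20$ ($T = 30 - 10 = 20$)
$b{\left(H \right)} = H \left(-2 + H\right)$
$K{\left(Q \right)} = 35 Q$ ($K{\left(Q \right)} = - 5 \left(-2 - 5\right) Q = \left(-5\right) \left(-7\right) Q = 35 Q$)
$K{\left(T \right)} + V{\left(-387,400 \right)} = 35 \cdot 20 + \left(336 + 400\right) = 700 + 736 = 1436$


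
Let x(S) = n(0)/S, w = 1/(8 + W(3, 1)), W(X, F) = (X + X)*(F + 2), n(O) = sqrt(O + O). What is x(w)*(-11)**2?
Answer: 0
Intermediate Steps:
n(O) = sqrt(2)*sqrt(O) (n(O) = sqrt(2*O) = sqrt(2)*sqrt(O))
W(X, F) = 2*X*(2 + F) (W(X, F) = (2*X)*(2 + F) = 2*X*(2 + F))
w = 1/26 (w = 1/(8 + 2*3*(2 + 1)) = 1/(8 + 2*3*3) = 1/(8 + 18) = 1/26 ≈ 0.038462)
x(S) = 0 (x(S) = (sqrt(2)*sqrt(0))/S = (sqrt(2)*0)/S = 0/S = 0)
x(w)*(-11)**2 = 0*(-11)**2 = 0*121 = 0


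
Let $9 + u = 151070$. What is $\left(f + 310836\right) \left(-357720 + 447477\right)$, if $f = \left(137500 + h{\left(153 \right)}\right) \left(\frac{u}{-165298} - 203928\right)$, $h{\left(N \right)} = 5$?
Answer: $- \frac{416033602855741415529}{165298} \approx -2.5169 \cdot 10^{15}$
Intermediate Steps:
$u = 151061$ ($u = -9 + 151070 = 151061$)
$f = - \frac{4635161765895525}{165298}$ ($f = \left(137500 + 5\right) \left(\frac{151061}{-165298} - 203928\right) = 137505 \left(151061 \left(- \frac{1}{165298}\right) - 203928\right) = 137505 \left(- \frac{151061}{165298} - 203928\right) = 137505 \left(- \frac{33709041605}{165298}\right) = - \frac{4635161765895525}{165298} \approx -2.8041 \cdot 10^{10}$)
$\left(f + 310836\right) \left(-357720 + 447477\right) = \left(- \frac{4635161765895525}{165298} + 310836\right) \left(-357720 + 447477\right) = \left(- \frac{4635110385326397}{165298}\right) 89757 = - \frac{416033602855741415529}{165298}$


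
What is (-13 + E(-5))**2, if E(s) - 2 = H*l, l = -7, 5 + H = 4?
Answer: 16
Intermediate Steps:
H = -1 (H = -5 + 4 = -1)
E(s) = 9 (E(s) = 2 - 1*(-7) = 2 + 7 = 9)
(-13 + E(-5))**2 = (-13 + 9)**2 = (-4)**2 = 16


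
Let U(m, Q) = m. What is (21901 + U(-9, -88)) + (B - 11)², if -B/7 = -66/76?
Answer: 31647017/1444 ≈ 21916.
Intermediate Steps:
B = 231/38 (B = -(-462)/76 = -7*(-33/38) = 231/38 ≈ 6.0789)
(21901 + U(-9, -88)) + (B - 11)² = (21901 - 9) + (231/38 - 11)² = 21892 + (-187/38)² = 21892 + 34969/1444 = 31647017/1444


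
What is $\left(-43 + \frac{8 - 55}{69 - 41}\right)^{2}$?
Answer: $\frac{1565001}{784} \approx 1996.2$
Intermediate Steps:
$\left(-43 + \frac{8 - 55}{69 - 41}\right)^{2} = \left(-43 - \frac{47}{28}\right)^{2} = \left(- \frac{1251}{28}\right)^{2} = \frac{1565001}{784}$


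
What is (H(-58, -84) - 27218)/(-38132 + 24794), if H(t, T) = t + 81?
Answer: 9065/4446 ≈ 2.0389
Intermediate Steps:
H(t, T) = 81 + t
(H(-58, -84) - 27218)/(-38132 + 24794) = ((81 - 58) - 27218)/(-38132 + 24794) = (23 - 27218)/(-13338) = -27195*(-1/13338) = 9065/4446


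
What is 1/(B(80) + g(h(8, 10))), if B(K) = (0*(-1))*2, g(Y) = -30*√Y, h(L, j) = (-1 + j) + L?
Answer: -√17/510 ≈ -0.0080845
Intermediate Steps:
h(L, j) = -1 + L + j
B(K) = 0 (B(K) = 0*2 = 0)
1/(B(80) + g(h(8, 10))) = 1/(0 - 30*√(-1 + 8 + 10)) = 1/(0 - 30*√17) = 1/(-30*√17) = -√17/510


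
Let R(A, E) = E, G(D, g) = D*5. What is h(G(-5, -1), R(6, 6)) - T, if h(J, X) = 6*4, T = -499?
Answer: 523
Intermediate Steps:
G(D, g) = 5*D
h(J, X) = 24
h(G(-5, -1), R(6, 6)) - T = 24 - 1*(-499) = 24 + 499 = 523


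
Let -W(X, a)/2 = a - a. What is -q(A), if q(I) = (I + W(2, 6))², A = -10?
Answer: -100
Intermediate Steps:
W(X, a) = 0 (W(X, a) = -2*(a - a) = -2*0 = 0)
q(I) = I² (q(I) = (I + 0)² = I²)
-q(A) = -1*(-10)² = -1*100 = -100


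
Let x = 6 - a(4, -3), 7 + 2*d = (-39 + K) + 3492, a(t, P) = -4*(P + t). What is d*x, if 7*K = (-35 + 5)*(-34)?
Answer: 125710/7 ≈ 17959.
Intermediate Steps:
K = 1020/7 (K = ((-35 + 5)*(-34))/7 = (-30*(-34))/7 = (⅐)*1020 = 1020/7 ≈ 145.71)
a(t, P) = -4*P - 4*t
d = 12571/7 (d = -7/2 + ((-39 + 1020/7) + 3492)/2 = -7/2 + (747/7 + 3492)/2 = -7/2 + (½)*(25191/7) = -7/2 + 25191/14 = 12571/7 ≈ 1795.9)
x = 10 (x = 6 - (-4*(-3) - 4*4) = 6 - (12 - 16) = 6 - 1*(-4) = 6 + 4 = 10)
d*x = (12571/7)*10 = 125710/7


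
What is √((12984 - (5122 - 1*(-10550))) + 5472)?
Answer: 4*√174 ≈ 52.764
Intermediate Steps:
√((12984 - (5122 - 1*(-10550))) + 5472) = √((12984 - (5122 + 10550)) + 5472) = √((12984 - 1*15672) + 5472) = √((12984 - 15672) + 5472) = √(-2688 + 5472) = √2784 = 4*√174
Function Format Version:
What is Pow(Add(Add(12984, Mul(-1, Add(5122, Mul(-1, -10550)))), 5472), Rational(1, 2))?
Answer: Mul(4, Pow(174, Rational(1, 2))) ≈ 52.764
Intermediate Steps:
Pow(Add(Add(12984, Mul(-1, Add(5122, Mul(-1, -10550)))), 5472), Rational(1, 2)) = Pow(Add(Add(12984, Mul(-1, Add(5122, 10550))), 5472), Rational(1, 2)) = Pow(Add(Add(12984, Mul(-1, 15672)), 5472), Rational(1, 2)) = Pow(Add(Add(12984, -15672), 5472), Rational(1, 2)) = Pow(Add(-2688, 5472), Rational(1, 2)) = Pow(2784, Rational(1, 2)) = Mul(4, Pow(174, Rational(1, 2)))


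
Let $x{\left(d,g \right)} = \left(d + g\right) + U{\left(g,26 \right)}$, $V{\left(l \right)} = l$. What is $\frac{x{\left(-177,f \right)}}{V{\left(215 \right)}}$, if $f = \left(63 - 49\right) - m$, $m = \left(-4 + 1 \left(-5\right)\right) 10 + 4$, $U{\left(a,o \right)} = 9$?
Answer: $- \frac{68}{215} \approx -0.31628$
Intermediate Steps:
$m = -86$ ($m = \left(-4 - 5\right) 10 + 4 = \left(-9\right) 10 + 4 = -90 + 4 = -86$)
$f = 100$ ($f = \left(63 - 49\right) - -86 = \left(63 - 49\right) + 86 = 14 + 86 = 100$)
$x{\left(d,g \right)} = 9 + d + g$ ($x{\left(d,g \right)} = \left(d + g\right) + 9 = 9 + d + g$)
$\frac{x{\left(-177,f \right)}}{V{\left(215 \right)}} = \frac{9 - 177 + 100}{215} = \left(-68\right) \frac{1}{215} = - \frac{68}{215}$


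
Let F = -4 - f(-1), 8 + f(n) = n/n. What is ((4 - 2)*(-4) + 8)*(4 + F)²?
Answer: 0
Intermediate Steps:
f(n) = -7 (f(n) = -8 + n/n = -8 + 1 = -7)
F = 3 (F = -4 - 1*(-7) = -4 + 7 = 3)
((4 - 2)*(-4) + 8)*(4 + F)² = ((4 - 2)*(-4) + 8)*(4 + 3)² = (2*(-4) + 8)*7² = (-8 + 8)*49 = 0*49 = 0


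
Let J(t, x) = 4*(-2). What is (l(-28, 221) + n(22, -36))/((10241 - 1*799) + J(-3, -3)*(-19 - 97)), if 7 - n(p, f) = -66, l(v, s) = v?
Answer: 9/2074 ≈ 0.0043394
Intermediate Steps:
J(t, x) = -8
n(p, f) = 73 (n(p, f) = 7 - 1*(-66) = 7 + 66 = 73)
(l(-28, 221) + n(22, -36))/((10241 - 1*799) + J(-3, -3)*(-19 - 97)) = (-28 + 73)/((10241 - 1*799) - 8*(-19 - 97)) = 45/((10241 - 799) - 8*(-116)) = 45/(9442 + 928) = 45/10370 = 45*(1/10370) = 9/2074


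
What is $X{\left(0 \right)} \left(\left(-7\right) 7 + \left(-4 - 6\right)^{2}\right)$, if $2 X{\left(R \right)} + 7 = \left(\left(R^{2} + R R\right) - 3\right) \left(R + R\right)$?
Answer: $- \frac{357}{2} \approx -178.5$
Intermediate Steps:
$X{\left(R \right)} = - \frac{7}{2} + R \left(-3 + 2 R^{2}\right)$ ($X{\left(R \right)} = - \frac{7}{2} + \frac{\left(\left(R^{2} + R R\right) - 3\right) \left(R + R\right)}{2} = - \frac{7}{2} + \frac{\left(\left(R^{2} + R^{2}\right) - 3\right) 2 R}{2} = - \frac{7}{2} + \frac{\left(2 R^{2} - 3\right) 2 R}{2} = - \frac{7}{2} + \frac{\left(-3 + 2 R^{2}\right) 2 R}{2} = - \frac{7}{2} + \frac{2 R \left(-3 + 2 R^{2}\right)}{2} = - \frac{7}{2} + R \left(-3 + 2 R^{2}\right)$)
$X{\left(0 \right)} \left(\left(-7\right) 7 + \left(-4 - 6\right)^{2}\right) = \left(- \frac{7}{2} - 0 + 2 \cdot 0^{3}\right) \left(\left(-7\right) 7 + \left(-4 - 6\right)^{2}\right) = \left(- \frac{7}{2} + 0 + 2 \cdot 0\right) \left(-49 + \left(-10\right)^{2}\right) = \left(- \frac{7}{2} + 0 + 0\right) \left(-49 + 100\right) = \left(- \frac{7}{2}\right) 51 = - \frac{357}{2}$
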